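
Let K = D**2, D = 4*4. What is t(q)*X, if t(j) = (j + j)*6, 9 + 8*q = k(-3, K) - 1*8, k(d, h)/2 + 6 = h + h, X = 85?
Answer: 253725/2 ≈ 1.2686e+5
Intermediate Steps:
D = 16
K = 256 (K = 16**2 = 256)
k(d, h) = -12 + 4*h (k(d, h) = -12 + 2*(h + h) = -12 + 2*(2*h) = -12 + 4*h)
q = 995/8 (q = -9/8 + ((-12 + 4*256) - 1*8)/8 = -9/8 + ((-12 + 1024) - 8)/8 = -9/8 + (1012 - 8)/8 = -9/8 + (1/8)*1004 = -9/8 + 251/2 = 995/8 ≈ 124.38)
t(j) = 12*j (t(j) = (2*j)*6 = 12*j)
t(q)*X = (12*(995/8))*85 = (2985/2)*85 = 253725/2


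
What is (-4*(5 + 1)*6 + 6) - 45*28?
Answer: -1398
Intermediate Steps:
(-4*(5 + 1)*6 + 6) - 45*28 = (-24*6 + 6) - 1260 = (-4*36 + 6) - 1260 = (-144 + 6) - 1260 = -138 - 1260 = -1398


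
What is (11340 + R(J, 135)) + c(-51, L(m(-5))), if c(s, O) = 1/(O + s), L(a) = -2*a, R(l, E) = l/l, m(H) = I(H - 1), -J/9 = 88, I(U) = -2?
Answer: 533026/47 ≈ 11341.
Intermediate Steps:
J = -792 (J = -9*88 = -792)
m(H) = -2
R(l, E) = 1
(11340 + R(J, 135)) + c(-51, L(m(-5))) = (11340 + 1) + 1/(-2*(-2) - 51) = 11341 + 1/(4 - 51) = 11341 + 1/(-47) = 11341 - 1/47 = 533026/47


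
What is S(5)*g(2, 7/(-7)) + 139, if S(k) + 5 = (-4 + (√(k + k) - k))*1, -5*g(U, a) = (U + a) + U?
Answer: 737/5 - 3*√10/5 ≈ 145.50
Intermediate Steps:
g(U, a) = -2*U/5 - a/5 (g(U, a) = -((U + a) + U)/5 = -(a + 2*U)/5 = -2*U/5 - a/5)
S(k) = -9 - k + √2*√k (S(k) = -5 + (-4 + (√(k + k) - k))*1 = -5 + (-4 + (√(2*k) - k))*1 = -5 + (-4 + (√2*√k - k))*1 = -5 + (-4 + (-k + √2*√k))*1 = -5 + (-4 - k + √2*√k)*1 = -5 + (-4 - k + √2*√k) = -9 - k + √2*√k)
S(5)*g(2, 7/(-7)) + 139 = (-9 - 1*5 + √2*√5)*(-⅖*2 - 7/(5*(-7))) + 139 = (-9 - 5 + √10)*(-⅘ - 7*(-1)/(5*7)) + 139 = (-14 + √10)*(-⅘ - ⅕*(-1)) + 139 = (-14 + √10)*(-⅘ + ⅕) + 139 = (-14 + √10)*(-⅗) + 139 = (42/5 - 3*√10/5) + 139 = 737/5 - 3*√10/5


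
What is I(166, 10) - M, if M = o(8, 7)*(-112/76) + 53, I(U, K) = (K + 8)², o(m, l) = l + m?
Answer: 5569/19 ≈ 293.11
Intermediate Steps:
I(U, K) = (8 + K)²
M = 587/19 (M = (7 + 8)*(-112/76) + 53 = 15*(-112*1/76) + 53 = 15*(-28/19) + 53 = -420/19 + 53 = 587/19 ≈ 30.895)
I(166, 10) - M = (8 + 10)² - 1*587/19 = 18² - 587/19 = 324 - 587/19 = 5569/19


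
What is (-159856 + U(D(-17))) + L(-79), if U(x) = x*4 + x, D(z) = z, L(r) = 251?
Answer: -159690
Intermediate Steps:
U(x) = 5*x (U(x) = 4*x + x = 5*x)
(-159856 + U(D(-17))) + L(-79) = (-159856 + 5*(-17)) + 251 = (-159856 - 85) + 251 = -159941 + 251 = -159690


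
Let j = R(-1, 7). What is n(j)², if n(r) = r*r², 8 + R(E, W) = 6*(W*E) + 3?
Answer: 10779215329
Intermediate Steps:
R(E, W) = -5 + 6*E*W (R(E, W) = -8 + (6*(W*E) + 3) = -8 + (6*(E*W) + 3) = -8 + (6*E*W + 3) = -8 + (3 + 6*E*W) = -5 + 6*E*W)
j = -47 (j = -5 + 6*(-1)*7 = -5 - 42 = -47)
n(r) = r³
n(j)² = ((-47)³)² = (-103823)² = 10779215329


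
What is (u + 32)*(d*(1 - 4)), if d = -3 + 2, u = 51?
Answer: 249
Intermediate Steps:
d = -1
(u + 32)*(d*(1 - 4)) = (51 + 32)*(-(1 - 4)) = 83*(-1*(-3)) = 83*3 = 249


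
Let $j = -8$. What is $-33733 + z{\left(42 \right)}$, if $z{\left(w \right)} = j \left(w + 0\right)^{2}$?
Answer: $-47845$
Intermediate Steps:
$z{\left(w \right)} = - 8 w^{2}$ ($z{\left(w \right)} = - 8 \left(w + 0\right)^{2} = - 8 w^{2}$)
$-33733 + z{\left(42 \right)} = -33733 - 8 \cdot 42^{2} = -33733 - 14112 = -47845$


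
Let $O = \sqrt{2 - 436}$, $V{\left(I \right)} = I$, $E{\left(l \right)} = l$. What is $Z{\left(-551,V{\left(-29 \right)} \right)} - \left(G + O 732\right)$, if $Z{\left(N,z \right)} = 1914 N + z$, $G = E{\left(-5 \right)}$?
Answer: $-1054638 - 732 i \sqrt{434} \approx -1.0546 \cdot 10^{6} - 15250.0 i$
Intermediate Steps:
$O = i \sqrt{434}$ ($O = \sqrt{-434} = i \sqrt{434} \approx 20.833 i$)
$G = -5$
$Z{\left(N,z \right)} = z + 1914 N$
$Z{\left(-551,V{\left(-29 \right)} \right)} - \left(G + O 732\right) = \left(-29 + 1914 \left(-551\right)\right) - \left(-5 + i \sqrt{434} \cdot 732\right) = \left(-29 - 1054614\right) - \left(-5 + 732 i \sqrt{434}\right) = -1054643 + \left(5 - 732 i \sqrt{434}\right) = -1054638 - 732 i \sqrt{434}$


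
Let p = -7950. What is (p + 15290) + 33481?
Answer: 40821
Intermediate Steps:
(p + 15290) + 33481 = (-7950 + 15290) + 33481 = 7340 + 33481 = 40821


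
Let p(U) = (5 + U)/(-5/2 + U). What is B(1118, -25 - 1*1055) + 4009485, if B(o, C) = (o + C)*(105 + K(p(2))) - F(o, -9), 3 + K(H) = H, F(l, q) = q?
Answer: 4012838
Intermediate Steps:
p(U) = (5 + U)/(-5/2 + U) (p(U) = (5 + U)/(-5*½ + U) = (5 + U)/(-5/2 + U))
K(H) = -3 + H
B(o, C) = 9 + 88*C + 88*o (B(o, C) = (o + C)*(105 + (-3 + 2*(5 + 2)/(-5 + 2*2))) - 1*(-9) = (C + o)*(105 + (-3 + 2*7/(-5 + 4))) + 9 = (C + o)*(105 + (-3 + 2*7/(-1))) + 9 = (C + o)*(105 + (-3 + 2*(-1)*7)) + 9 = (C + o)*(105 + (-3 - 14)) + 9 = (C + o)*(105 - 17) + 9 = (C + o)*88 + 9 = (88*C + 88*o) + 9 = 9 + 88*C + 88*o)
B(1118, -25 - 1*1055) + 4009485 = (9 + 88*(-25 - 1*1055) + 88*1118) + 4009485 = (9 + 88*(-25 - 1055) + 98384) + 4009485 = (9 + 88*(-1080) + 98384) + 4009485 = (9 - 95040 + 98384) + 4009485 = 3353 + 4009485 = 4012838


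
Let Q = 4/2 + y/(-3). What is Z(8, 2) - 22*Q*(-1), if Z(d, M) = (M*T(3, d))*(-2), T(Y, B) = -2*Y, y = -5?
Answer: 314/3 ≈ 104.67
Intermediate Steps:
Q = 11/3 (Q = 4/2 - 5/(-3) = 4*(1/2) - 5*(-1/3) = 2 + 5/3 = 11/3 ≈ 3.6667)
Z(d, M) = 12*M (Z(d, M) = (M*(-2*3))*(-2) = (M*(-6))*(-2) = -6*M*(-2) = 12*M)
Z(8, 2) - 22*Q*(-1) = 12*2 - 242*(-1)/3 = 24 - 22*(-11/3) = 24 + 242/3 = 314/3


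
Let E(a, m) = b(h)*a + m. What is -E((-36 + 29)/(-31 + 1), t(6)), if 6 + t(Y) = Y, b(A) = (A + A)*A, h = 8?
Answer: -448/15 ≈ -29.867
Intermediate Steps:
b(A) = 2*A**2 (b(A) = (2*A)*A = 2*A**2)
t(Y) = -6 + Y
E(a, m) = m + 128*a (E(a, m) = (2*8**2)*a + m = (2*64)*a + m = 128*a + m = m + 128*a)
-E((-36 + 29)/(-31 + 1), t(6)) = -((-6 + 6) + 128*((-36 + 29)/(-31 + 1))) = -(0 + 128*(-7/(-30))) = -(0 + 128*(-7*(-1/30))) = -(0 + 128*(7/30)) = -(0 + 448/15) = -1*448/15 = -448/15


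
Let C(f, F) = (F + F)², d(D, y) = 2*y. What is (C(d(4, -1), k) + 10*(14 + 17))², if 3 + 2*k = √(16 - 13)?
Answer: 103792 - 3864*√3 ≈ 97099.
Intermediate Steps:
k = -3/2 + √3/2 (k = -3/2 + √(16 - 13)/2 = -3/2 + √3/2 ≈ -0.63398)
C(f, F) = 4*F² (C(f, F) = (2*F)² = 4*F²)
(C(d(4, -1), k) + 10*(14 + 17))² = (4*(-3/2 + √3/2)² + 10*(14 + 17))² = (4*(-3/2 + √3/2)² + 10*31)² = (4*(-3/2 + √3/2)² + 310)² = (310 + 4*(-3/2 + √3/2)²)²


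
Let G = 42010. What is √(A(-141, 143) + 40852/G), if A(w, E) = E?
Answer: √63522081705/21005 ≈ 11.999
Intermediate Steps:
√(A(-141, 143) + 40852/G) = √(143 + 40852/42010) = √(143 + 40852*(1/42010)) = √(143 + 20426/21005) = √(3024141/21005) = √63522081705/21005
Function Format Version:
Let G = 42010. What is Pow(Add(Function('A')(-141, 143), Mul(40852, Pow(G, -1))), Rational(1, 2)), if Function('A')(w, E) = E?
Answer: Mul(Rational(1, 21005), Pow(63522081705, Rational(1, 2))) ≈ 11.999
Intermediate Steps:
Pow(Add(Function('A')(-141, 143), Mul(40852, Pow(G, -1))), Rational(1, 2)) = Pow(Add(143, Mul(40852, Pow(42010, -1))), Rational(1, 2)) = Pow(Add(143, Mul(40852, Rational(1, 42010))), Rational(1, 2)) = Pow(Add(143, Rational(20426, 21005)), Rational(1, 2)) = Pow(Rational(3024141, 21005), Rational(1, 2)) = Mul(Rational(1, 21005), Pow(63522081705, Rational(1, 2)))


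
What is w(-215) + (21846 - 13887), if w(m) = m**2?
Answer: 54184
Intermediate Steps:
w(-215) + (21846 - 13887) = (-215)**2 + (21846 - 13887) = 46225 + 7959 = 54184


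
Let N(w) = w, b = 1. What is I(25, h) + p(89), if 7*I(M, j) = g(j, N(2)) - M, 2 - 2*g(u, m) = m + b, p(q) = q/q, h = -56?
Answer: -37/14 ≈ -2.6429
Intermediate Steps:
p(q) = 1
g(u, m) = ½ - m/2 (g(u, m) = 1 - (m + 1)/2 = 1 - (1 + m)/2 = 1 + (-½ - m/2) = ½ - m/2)
I(M, j) = -1/14 - M/7 (I(M, j) = ((½ - ½*2) - M)/7 = ((½ - 1) - M)/7 = (-½ - M)/7 = -1/14 - M/7)
I(25, h) + p(89) = (-1/14 - ⅐*25) + 1 = (-1/14 - 25/7) + 1 = -51/14 + 1 = -37/14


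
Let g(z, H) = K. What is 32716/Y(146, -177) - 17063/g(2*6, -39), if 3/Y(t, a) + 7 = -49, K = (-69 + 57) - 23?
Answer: -64072171/105 ≈ -6.1021e+5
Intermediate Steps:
K = -35 (K = -12 - 23 = -35)
g(z, H) = -35
Y(t, a) = -3/56 (Y(t, a) = 3/(-7 - 49) = 3/(-56) = 3*(-1/56) = -3/56)
32716/Y(146, -177) - 17063/g(2*6, -39) = 32716/(-3/56) - 17063/(-35) = 32716*(-56/3) - 17063*(-1/35) = -1832096/3 + 17063/35 = -64072171/105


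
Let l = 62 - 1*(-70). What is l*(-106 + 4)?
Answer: -13464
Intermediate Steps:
l = 132 (l = 62 + 70 = 132)
l*(-106 + 4) = 132*(-106 + 4) = 132*(-102) = -13464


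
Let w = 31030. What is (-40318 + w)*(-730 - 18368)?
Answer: 177382224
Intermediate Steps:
(-40318 + w)*(-730 - 18368) = (-40318 + 31030)*(-730 - 18368) = -9288*(-19098) = 177382224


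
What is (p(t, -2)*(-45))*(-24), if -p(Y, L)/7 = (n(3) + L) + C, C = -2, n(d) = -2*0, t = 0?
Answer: 30240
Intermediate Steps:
n(d) = 0
p(Y, L) = 14 - 7*L (p(Y, L) = -7*((0 + L) - 2) = -7*(L - 2) = -7*(-2 + L) = 14 - 7*L)
(p(t, -2)*(-45))*(-24) = ((14 - 7*(-2))*(-45))*(-24) = ((14 + 14)*(-45))*(-24) = (28*(-45))*(-24) = -1260*(-24) = 30240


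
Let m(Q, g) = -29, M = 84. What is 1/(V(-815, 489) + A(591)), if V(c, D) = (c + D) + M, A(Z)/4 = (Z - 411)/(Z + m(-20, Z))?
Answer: -281/67642 ≈ -0.0041542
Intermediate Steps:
A(Z) = 4*(-411 + Z)/(-29 + Z) (A(Z) = 4*((Z - 411)/(Z - 29)) = 4*((-411 + Z)/(-29 + Z)) = 4*(-411 + Z)/(-29 + Z))
V(c, D) = 84 + D + c (V(c, D) = (c + D) + 84 = (D + c) + 84 = 84 + D + c)
1/(V(-815, 489) + A(591)) = 1/((84 + 489 - 815) + 4*(-411 + 591)/(-29 + 591)) = 1/(-242 + 4*180/562) = 1/(-242 + 4*(1/562)*180) = 1/(-242 + 360/281) = 1/(-67642/281) = -281/67642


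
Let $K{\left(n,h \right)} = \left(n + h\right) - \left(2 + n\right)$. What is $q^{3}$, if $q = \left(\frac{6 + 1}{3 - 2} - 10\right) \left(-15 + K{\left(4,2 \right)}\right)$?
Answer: $91125$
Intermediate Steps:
$K{\left(n,h \right)} = -2 + h$ ($K{\left(n,h \right)} = \left(h + n\right) - \left(2 + n\right) = -2 + h$)
$q = 45$ ($q = \left(\frac{6 + 1}{3 - 2} - 10\right) \left(-15 + \left(-2 + 2\right)\right) = \left(1^{-1} \cdot 7 - 10\right) \left(-15 + 0\right) = \left(1 \cdot 7 - 10\right) \left(-15\right) = \left(7 - 10\right) \left(-15\right) = \left(-3\right) \left(-15\right) = 45$)
$q^{3} = 45^{3} = 91125$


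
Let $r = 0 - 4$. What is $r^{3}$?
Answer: $-64$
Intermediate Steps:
$r = -4$ ($r = 0 - 4 = -4$)
$r^{3} = \left(-4\right)^{3} = -64$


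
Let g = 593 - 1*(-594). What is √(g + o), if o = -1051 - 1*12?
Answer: 2*√31 ≈ 11.136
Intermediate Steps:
o = -1063 (o = -1051 - 12 = -1063)
g = 1187 (g = 593 + 594 = 1187)
√(g + o) = √(1187 - 1063) = √124 = 2*√31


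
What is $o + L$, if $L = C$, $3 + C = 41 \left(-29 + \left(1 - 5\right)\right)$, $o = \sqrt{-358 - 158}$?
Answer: $-1356 + 2 i \sqrt{129} \approx -1356.0 + 22.716 i$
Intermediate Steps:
$o = 2 i \sqrt{129}$ ($o = \sqrt{-516} = 2 i \sqrt{129} \approx 22.716 i$)
$C = -1356$ ($C = -3 + 41 \left(-29 + \left(1 - 5\right)\right) = -3 + 41 \left(-29 - 4\right) = -3 + 41 \left(-33\right) = -3 - 1353 = -1356$)
$L = -1356$
$o + L = 2 i \sqrt{129} - 1356 = -1356 + 2 i \sqrt{129}$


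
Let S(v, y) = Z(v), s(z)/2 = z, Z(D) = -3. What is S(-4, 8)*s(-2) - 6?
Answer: 6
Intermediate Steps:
s(z) = 2*z
S(v, y) = -3
S(-4, 8)*s(-2) - 6 = -6*(-2) - 6 = -3*(-4) - 6 = 12 - 6 = 6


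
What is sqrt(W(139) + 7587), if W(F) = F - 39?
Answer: sqrt(7687) ≈ 87.676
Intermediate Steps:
W(F) = -39 + F
sqrt(W(139) + 7587) = sqrt((-39 + 139) + 7587) = sqrt(100 + 7587) = sqrt(7687)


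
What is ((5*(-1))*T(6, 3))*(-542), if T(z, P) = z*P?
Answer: 48780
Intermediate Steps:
T(z, P) = P*z
((5*(-1))*T(6, 3))*(-542) = ((5*(-1))*(3*6))*(-542) = -5*18*(-542) = -90*(-542) = 48780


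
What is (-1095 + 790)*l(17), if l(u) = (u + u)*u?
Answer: -176290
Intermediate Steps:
l(u) = 2*u**2 (l(u) = (2*u)*u = 2*u**2)
(-1095 + 790)*l(17) = (-1095 + 790)*(2*17**2) = -610*289 = -305*578 = -176290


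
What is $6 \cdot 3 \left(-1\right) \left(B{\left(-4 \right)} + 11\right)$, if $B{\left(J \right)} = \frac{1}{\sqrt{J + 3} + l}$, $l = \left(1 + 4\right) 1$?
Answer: $- \frac{2619}{13} + \frac{9 i}{13} \approx -201.46 + 0.69231 i$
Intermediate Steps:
$l = 5$ ($l = 5 \cdot 1 = 5$)
$B{\left(J \right)} = \frac{1}{5 + \sqrt{3 + J}}$ ($B{\left(J \right)} = \frac{1}{\sqrt{J + 3} + 5} = \frac{1}{\sqrt{3 + J} + 5} = \frac{1}{5 + \sqrt{3 + J}}$)
$6 \cdot 3 \left(-1\right) \left(B{\left(-4 \right)} + 11\right) = 6 \cdot 3 \left(-1\right) \left(\frac{1}{5 + \sqrt{3 - 4}} + 11\right) = 18 \left(-1\right) \left(\frac{1}{5 + \sqrt{-1}} + 11\right) = - 18 \left(\frac{1}{5 + i} + 11\right) = - 18 \left(\frac{5 - i}{26} + 11\right) = - 18 \left(11 + \frac{5 - i}{26}\right) = -198 - \frac{9 \left(5 - i\right)}{13}$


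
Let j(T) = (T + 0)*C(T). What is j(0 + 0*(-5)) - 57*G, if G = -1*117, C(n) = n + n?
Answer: 6669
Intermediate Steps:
C(n) = 2*n
j(T) = 2*T² (j(T) = (T + 0)*(2*T) = T*(2*T) = 2*T²)
G = -117
j(0 + 0*(-5)) - 57*G = 2*(0 + 0*(-5))² - 57*(-117) = 2*(0 + 0)² + 6669 = 2*0² + 6669 = 2*0 + 6669 = 0 + 6669 = 6669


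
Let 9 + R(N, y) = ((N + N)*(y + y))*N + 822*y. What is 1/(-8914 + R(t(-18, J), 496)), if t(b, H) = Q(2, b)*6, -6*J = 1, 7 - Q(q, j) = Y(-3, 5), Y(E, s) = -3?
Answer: 1/7541189 ≈ 1.3261e-7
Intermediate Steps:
Q(q, j) = 10 (Q(q, j) = 7 - 1*(-3) = 7 + 3 = 10)
J = -1/6 (J = -1/6*1 = -1/6 ≈ -0.16667)
t(b, H) = 60 (t(b, H) = 10*6 = 60)
R(N, y) = -9 + 822*y + 4*y*N**2 (R(N, y) = -9 + (((N + N)*(y + y))*N + 822*y) = -9 + (((2*N)*(2*y))*N + 822*y) = -9 + ((4*N*y)*N + 822*y) = -9 + (4*y*N**2 + 822*y) = -9 + (822*y + 4*y*N**2) = -9 + 822*y + 4*y*N**2)
1/(-8914 + R(t(-18, J), 496)) = 1/(-8914 + (-9 + 822*496 + 4*496*60**2)) = 1/(-8914 + (-9 + 407712 + 4*496*3600)) = 1/(-8914 + (-9 + 407712 + 7142400)) = 1/(-8914 + 7550103) = 1/7541189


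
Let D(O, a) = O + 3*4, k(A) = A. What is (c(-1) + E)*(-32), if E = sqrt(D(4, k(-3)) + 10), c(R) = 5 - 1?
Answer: -128 - 32*sqrt(26) ≈ -291.17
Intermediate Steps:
c(R) = 4
D(O, a) = 12 + O (D(O, a) = O + 12 = 12 + O)
E = sqrt(26) (E = sqrt((12 + 4) + 10) = sqrt(16 + 10) = sqrt(26) ≈ 5.0990)
(c(-1) + E)*(-32) = (4 + sqrt(26))*(-32) = -128 - 32*sqrt(26)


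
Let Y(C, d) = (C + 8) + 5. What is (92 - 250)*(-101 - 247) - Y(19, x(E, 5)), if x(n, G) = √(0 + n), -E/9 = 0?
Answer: 54952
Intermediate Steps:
E = 0 (E = -9*0 = 0)
x(n, G) = √n
Y(C, d) = 13 + C (Y(C, d) = (8 + C) + 5 = 13 + C)
(92 - 250)*(-101 - 247) - Y(19, x(E, 5)) = (92 - 250)*(-101 - 247) - (13 + 19) = -158*(-348) - 1*32 = 54984 - 32 = 54952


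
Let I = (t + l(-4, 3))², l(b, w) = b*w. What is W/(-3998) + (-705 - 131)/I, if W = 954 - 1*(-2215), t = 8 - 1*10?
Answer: -990863/195902 ≈ -5.0580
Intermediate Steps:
t = -2 (t = 8 - 10 = -2)
W = 3169 (W = 954 + 2215 = 3169)
I = 196 (I = (-2 - 4*3)² = (-2 - 12)² = (-14)² = 196)
W/(-3998) + (-705 - 131)/I = 3169/(-3998) + (-705 - 131)/196 = 3169*(-1/3998) - 836*1/196 = -3169/3998 - 209/49 = -990863/195902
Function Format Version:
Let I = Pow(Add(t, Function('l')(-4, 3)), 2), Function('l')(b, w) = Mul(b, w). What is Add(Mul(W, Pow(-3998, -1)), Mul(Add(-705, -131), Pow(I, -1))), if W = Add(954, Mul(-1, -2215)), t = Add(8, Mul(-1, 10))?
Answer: Rational(-990863, 195902) ≈ -5.0580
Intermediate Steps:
t = -2 (t = Add(8, -10) = -2)
W = 3169 (W = Add(954, 2215) = 3169)
I = 196 (I = Pow(Add(-2, Mul(-4, 3)), 2) = Pow(Add(-2, -12), 2) = Pow(-14, 2) = 196)
Add(Mul(W, Pow(-3998, -1)), Mul(Add(-705, -131), Pow(I, -1))) = Add(Mul(3169, Pow(-3998, -1)), Mul(Add(-705, -131), Pow(196, -1))) = Add(Mul(3169, Rational(-1, 3998)), Mul(-836, Rational(1, 196))) = Add(Rational(-3169, 3998), Rational(-209, 49)) = Rational(-990863, 195902)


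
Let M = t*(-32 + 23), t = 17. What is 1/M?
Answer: -1/153 ≈ -0.0065359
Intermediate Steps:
M = -153 (M = 17*(-32 + 23) = 17*(-9) = -153)
1/M = 1/(-153) = -1/153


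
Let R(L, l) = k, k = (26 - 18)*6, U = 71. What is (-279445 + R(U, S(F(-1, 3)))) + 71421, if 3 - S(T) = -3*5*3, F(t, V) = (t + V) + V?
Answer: -207976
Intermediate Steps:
F(t, V) = t + 2*V (F(t, V) = (V + t) + V = t + 2*V)
S(T) = 48 (S(T) = 3 - (-3*5)*3 = 3 - (-15)*3 = 3 - 1*(-45) = 3 + 45 = 48)
k = 48 (k = 8*6 = 48)
R(L, l) = 48
(-279445 + R(U, S(F(-1, 3)))) + 71421 = (-279445 + 48) + 71421 = -279397 + 71421 = -207976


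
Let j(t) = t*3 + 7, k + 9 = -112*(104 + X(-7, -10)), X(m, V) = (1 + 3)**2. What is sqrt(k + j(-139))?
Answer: I*sqrt(13859) ≈ 117.72*I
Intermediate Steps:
X(m, V) = 16 (X(m, V) = 4**2 = 16)
k = -13449 (k = -9 - 112*(104 + 16) = -9 - 112*120 = -9 - 13440 = -13449)
j(t) = 7 + 3*t (j(t) = 3*t + 7 = 7 + 3*t)
sqrt(k + j(-139)) = sqrt(-13449 + (7 + 3*(-139))) = sqrt(-13449 + (7 - 417)) = sqrt(-13449 - 410) = sqrt(-13859) = I*sqrt(13859)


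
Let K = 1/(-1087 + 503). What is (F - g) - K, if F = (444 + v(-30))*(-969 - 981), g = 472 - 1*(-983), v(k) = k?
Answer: -472312919/584 ≈ -8.0876e+5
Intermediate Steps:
K = -1/584 (K = 1/(-584) = -1/584 ≈ -0.0017123)
g = 1455 (g = 472 + 983 = 1455)
F = -807300 (F = (444 - 30)*(-969 - 981) = 414*(-1950) = -807300)
(F - g) - K = (-807300 - 1*1455) - 1*(-1/584) = (-807300 - 1455) + 1/584 = -808755 + 1/584 = -472312919/584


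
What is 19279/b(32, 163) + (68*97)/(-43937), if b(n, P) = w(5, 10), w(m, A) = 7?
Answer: 847015251/307559 ≈ 2754.0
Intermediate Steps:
b(n, P) = 7
19279/b(32, 163) + (68*97)/(-43937) = 19279/7 + (68*97)/(-43937) = 19279*(⅐) + 6596*(-1/43937) = 19279/7 - 6596/43937 = 847015251/307559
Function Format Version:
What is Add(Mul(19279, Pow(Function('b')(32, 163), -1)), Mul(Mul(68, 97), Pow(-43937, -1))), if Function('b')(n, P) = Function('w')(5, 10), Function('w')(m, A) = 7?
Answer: Rational(847015251, 307559) ≈ 2754.0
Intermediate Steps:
Function('b')(n, P) = 7
Add(Mul(19279, Pow(Function('b')(32, 163), -1)), Mul(Mul(68, 97), Pow(-43937, -1))) = Add(Mul(19279, Pow(7, -1)), Mul(Mul(68, 97), Pow(-43937, -1))) = Add(Mul(19279, Rational(1, 7)), Mul(6596, Rational(-1, 43937))) = Add(Rational(19279, 7), Rational(-6596, 43937)) = Rational(847015251, 307559)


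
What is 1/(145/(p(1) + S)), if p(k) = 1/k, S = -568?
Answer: -567/145 ≈ -3.9103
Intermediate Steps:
1/(145/(p(1) + S)) = 1/(145/(1/1 - 568)) = 1/(145/(1 - 568)) = 1/(145/(-567)) = 1/(-1/567*145) = 1/(-145/567) = -567/145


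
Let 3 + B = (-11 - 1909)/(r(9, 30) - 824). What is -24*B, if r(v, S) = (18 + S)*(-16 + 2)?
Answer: 7704/187 ≈ 41.198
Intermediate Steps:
r(v, S) = -252 - 14*S (r(v, S) = (18 + S)*(-14) = -252 - 14*S)
B = -321/187 (B = -3 + (-11 - 1909)/((-252 - 14*30) - 824) = -3 - 1920/((-252 - 420) - 824) = -3 - 1920/(-672 - 824) = -3 - 1920/(-1496) = -3 - 1920*(-1/1496) = -3 + 240/187 = -321/187 ≈ -1.7166)
-24*B = -24*(-321/187) = 7704/187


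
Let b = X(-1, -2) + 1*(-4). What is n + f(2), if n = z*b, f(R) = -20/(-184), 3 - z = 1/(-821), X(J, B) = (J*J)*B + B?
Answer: -902647/37766 ≈ -23.901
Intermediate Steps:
X(J, B) = B + B*J² (X(J, B) = J²*B + B = B*J² + B = B + B*J²)
z = 2464/821 (z = 3 - 1/(-821) = 3 - 1*(-1/821) = 3 + 1/821 = 2464/821 ≈ 3.0012)
f(R) = 5/46 (f(R) = -20*(-1/184) = 5/46)
b = -8 (b = -2*(1 + (-1)²) + 1*(-4) = -2*(1 + 1) - 4 = -2*2 - 4 = -4 - 4 = -8)
n = -19712/821 (n = (2464/821)*(-8) = -19712/821 ≈ -24.010)
n + f(2) = -19712/821 + 5/46 = -902647/37766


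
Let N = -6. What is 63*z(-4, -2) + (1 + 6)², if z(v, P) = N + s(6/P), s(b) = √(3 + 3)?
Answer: -329 + 63*√6 ≈ -174.68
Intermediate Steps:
s(b) = √6
z(v, P) = -6 + √6
63*z(-4, -2) + (1 + 6)² = 63*(-6 + √6) + (1 + 6)² = (-378 + 63*√6) + 7² = (-378 + 63*√6) + 49 = -329 + 63*√6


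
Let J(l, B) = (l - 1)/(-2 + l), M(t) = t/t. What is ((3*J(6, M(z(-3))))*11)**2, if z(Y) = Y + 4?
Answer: 27225/16 ≈ 1701.6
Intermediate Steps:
z(Y) = 4 + Y
M(t) = 1
J(l, B) = (-1 + l)/(-2 + l)
((3*J(6, M(z(-3))))*11)**2 = ((3*((-1 + 6)/(-2 + 6)))*11)**2 = ((3*(5/4))*11)**2 = ((15/4)*11)**2 = (165/4)**2 = 27225/16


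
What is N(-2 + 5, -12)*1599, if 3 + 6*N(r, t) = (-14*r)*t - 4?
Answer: 264901/2 ≈ 1.3245e+5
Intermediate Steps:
N(r, t) = -7/6 - 7*r*t/3 (N(r, t) = -½ + ((-14*r)*t - 4)/6 = -½ + (-14*r*t - 4)/6 = -½ + (-4 - 14*r*t)/6 = -½ + (-⅔ - 7*r*t/3) = -7/6 - 7*r*t/3)
N(-2 + 5, -12)*1599 = (-7/6 - 7/3*(-2 + 5)*(-12))*1599 = (-7/6 - 7/3*3*(-12))*1599 = (-7/6 + 84)*1599 = (497/6)*1599 = 264901/2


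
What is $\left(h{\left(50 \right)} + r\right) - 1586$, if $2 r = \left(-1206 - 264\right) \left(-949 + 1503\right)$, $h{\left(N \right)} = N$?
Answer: $-408726$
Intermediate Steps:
$r = -407190$ ($r = \frac{\left(-1206 - 264\right) \left(-949 + 1503\right)}{2} = \frac{\left(-1470\right) 554}{2} = \frac{1}{2} \left(-814380\right) = -407190$)
$\left(h{\left(50 \right)} + r\right) - 1586 = \left(50 - 407190\right) - 1586 = -407140 - 1586 = -408726$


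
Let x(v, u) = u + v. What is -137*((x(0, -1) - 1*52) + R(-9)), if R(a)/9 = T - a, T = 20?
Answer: -28496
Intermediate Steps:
R(a) = 180 - 9*a (R(a) = 9*(20 - a) = 180 - 9*a)
-137*((x(0, -1) - 1*52) + R(-9)) = -137*(((-1 + 0) - 1*52) + (180 - 9*(-9))) = -137*((-1 - 52) + (180 + 81)) = -137*(-53 + 261) = -137*208 = -28496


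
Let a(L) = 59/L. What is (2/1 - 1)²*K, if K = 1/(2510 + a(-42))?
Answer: 42/105361 ≈ 0.00039863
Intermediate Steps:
K = 42/105361 (K = 1/(2510 + 59/(-42)) = 1/(2510 + 59*(-1/42)) = 1/(2510 - 59/42) = 1/(105361/42) = 42/105361 ≈ 0.00039863)
(2/1 - 1)²*K = (2/1 - 1)²*(42/105361) = (2*1 - 1)²*(42/105361) = (2 - 1)²*(42/105361) = 1²*(42/105361) = 1*(42/105361) = 42/105361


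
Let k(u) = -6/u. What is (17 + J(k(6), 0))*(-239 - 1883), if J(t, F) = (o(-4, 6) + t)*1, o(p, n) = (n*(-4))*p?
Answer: -237664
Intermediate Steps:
o(p, n) = -4*n*p (o(p, n) = (-4*n)*p = -4*n*p)
J(t, F) = 96 + t (J(t, F) = (-4*6*(-4) + t)*1 = (96 + t)*1 = 96 + t)
(17 + J(k(6), 0))*(-239 - 1883) = (17 + (96 - 6/6))*(-239 - 1883) = (17 + (96 - 6*1/6))*(-2122) = (17 + (96 - 1))*(-2122) = (17 + 95)*(-2122) = 112*(-2122) = -237664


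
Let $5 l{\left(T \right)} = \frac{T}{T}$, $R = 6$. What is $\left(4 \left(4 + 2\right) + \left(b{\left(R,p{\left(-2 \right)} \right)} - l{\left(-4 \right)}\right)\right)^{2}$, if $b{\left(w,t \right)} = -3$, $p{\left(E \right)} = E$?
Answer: $\frac{10816}{25} \approx 432.64$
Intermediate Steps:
$l{\left(T \right)} = \frac{1}{5}$ ($l{\left(T \right)} = \frac{T \frac{1}{T}}{5} = \frac{1}{5} \cdot 1 = \frac{1}{5}$)
$\left(4 \left(4 + 2\right) + \left(b{\left(R,p{\left(-2 \right)} \right)} - l{\left(-4 \right)}\right)\right)^{2} = \left(4 \left(4 + 2\right) - \frac{16}{5}\right)^{2} = \left(4 \cdot 6 - \frac{16}{5}\right)^{2} = \left(24 - \frac{16}{5}\right)^{2} = \left(\frac{104}{5}\right)^{2} = \frac{10816}{25}$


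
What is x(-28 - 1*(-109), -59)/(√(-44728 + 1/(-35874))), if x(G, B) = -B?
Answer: -177*I*√6395825080178/1604572273 ≈ -0.27897*I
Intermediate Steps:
x(-28 - 1*(-109), -59)/(√(-44728 + 1/(-35874))) = (-1*(-59))/(√(-44728 + 1/(-35874))) = 59/(√(-44728 - 1/35874)) = 59/(√(-1604572273/35874)) = 59/((I*√6395825080178/11958)) = 59*(-3*I*√6395825080178/1604572273) = -177*I*√6395825080178/1604572273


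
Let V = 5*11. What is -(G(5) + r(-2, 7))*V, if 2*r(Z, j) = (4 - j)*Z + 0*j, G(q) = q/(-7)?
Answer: -880/7 ≈ -125.71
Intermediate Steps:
G(q) = -q/7 (G(q) = q*(-1/7) = -q/7)
V = 55
r(Z, j) = Z*(4 - j)/2 (r(Z, j) = ((4 - j)*Z + 0*j)/2 = (Z*(4 - j) + 0)/2 = (Z*(4 - j))/2 = Z*(4 - j)/2)
-(G(5) + r(-2, 7))*V = -(-1/7*5 + (1/2)*(-2)*(4 - 1*7))*55 = -(-5/7 + (1/2)*(-2)*(4 - 7))*55 = -(-5/7 + (1/2)*(-2)*(-3))*55 = -(-5/7 + 3)*55 = -16*55/7 = -1*880/7 = -880/7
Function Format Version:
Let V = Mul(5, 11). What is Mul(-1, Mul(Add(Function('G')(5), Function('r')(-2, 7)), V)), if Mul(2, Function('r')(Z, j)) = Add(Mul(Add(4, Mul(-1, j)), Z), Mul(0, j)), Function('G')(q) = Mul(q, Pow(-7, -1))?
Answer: Rational(-880, 7) ≈ -125.71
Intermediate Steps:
Function('G')(q) = Mul(Rational(-1, 7), q) (Function('G')(q) = Mul(q, Rational(-1, 7)) = Mul(Rational(-1, 7), q))
V = 55
Function('r')(Z, j) = Mul(Rational(1, 2), Z, Add(4, Mul(-1, j))) (Function('r')(Z, j) = Mul(Rational(1, 2), Add(Mul(Add(4, Mul(-1, j)), Z), Mul(0, j))) = Mul(Rational(1, 2), Add(Mul(Z, Add(4, Mul(-1, j))), 0)) = Mul(Rational(1, 2), Mul(Z, Add(4, Mul(-1, j)))) = Mul(Rational(1, 2), Z, Add(4, Mul(-1, j))))
Mul(-1, Mul(Add(Function('G')(5), Function('r')(-2, 7)), V)) = Mul(-1, Mul(Add(Mul(Rational(-1, 7), 5), Mul(Rational(1, 2), -2, Add(4, Mul(-1, 7)))), 55)) = Mul(-1, Mul(Add(Rational(-5, 7), Mul(Rational(1, 2), -2, Add(4, -7))), 55)) = Mul(-1, Mul(Add(Rational(-5, 7), Mul(Rational(1, 2), -2, -3)), 55)) = Mul(-1, Mul(Add(Rational(-5, 7), 3), 55)) = Mul(-1, Mul(Rational(16, 7), 55)) = Mul(-1, Rational(880, 7)) = Rational(-880, 7)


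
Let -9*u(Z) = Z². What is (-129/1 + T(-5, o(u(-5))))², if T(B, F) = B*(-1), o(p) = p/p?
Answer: 15376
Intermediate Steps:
u(Z) = -Z²/9
o(p) = 1
T(B, F) = -B
(-129/1 + T(-5, o(u(-5))))² = (-129/1 - 1*(-5))² = (-129*1 + 5)² = (-129 + 5)² = (-124)² = 15376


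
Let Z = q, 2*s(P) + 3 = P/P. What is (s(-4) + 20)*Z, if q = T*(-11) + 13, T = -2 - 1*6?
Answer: 1919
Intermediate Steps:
T = -8 (T = -2 - 6 = -8)
s(P) = -1 (s(P) = -3/2 + (P/P)/2 = -3/2 + (½)*1 = -3/2 + ½ = -1)
q = 101 (q = -8*(-11) + 13 = 88 + 13 = 101)
Z = 101
(s(-4) + 20)*Z = (-1 + 20)*101 = 19*101 = 1919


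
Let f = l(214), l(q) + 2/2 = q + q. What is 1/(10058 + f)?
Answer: 1/10485 ≈ 9.5374e-5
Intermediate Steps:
l(q) = -1 + 2*q (l(q) = -1 + (q + q) = -1 + 2*q)
f = 427 (f = -1 + 2*214 = -1 + 428 = 427)
1/(10058 + f) = 1/(10058 + 427) = 1/10485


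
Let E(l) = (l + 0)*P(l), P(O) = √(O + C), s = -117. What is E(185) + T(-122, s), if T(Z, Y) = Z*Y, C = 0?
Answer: 14274 + 185*√185 ≈ 16790.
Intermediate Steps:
T(Z, Y) = Y*Z
P(O) = √O (P(O) = √(O + 0) = √O)
E(l) = l^(3/2) (E(l) = (l + 0)*√l = l*√l = l^(3/2))
E(185) + T(-122, s) = 185^(3/2) - 117*(-122) = 185*√185 + 14274 = 14274 + 185*√185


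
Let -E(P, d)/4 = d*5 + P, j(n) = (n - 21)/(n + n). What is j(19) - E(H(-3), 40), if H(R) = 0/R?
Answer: 15199/19 ≈ 799.95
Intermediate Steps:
j(n) = (-21 + n)/(2*n) (j(n) = (-21 + n)/((2*n)) = (-21 + n)*(1/(2*n)) = (-21 + n)/(2*n))
H(R) = 0
E(P, d) = -20*d - 4*P (E(P, d) = -4*(d*5 + P) = -4*(5*d + P) = -4*(P + 5*d) = -20*d - 4*P)
j(19) - E(H(-3), 40) = (½)*(-21 + 19)/19 - (-20*40 - 4*0) = (½)*(1/19)*(-2) - (-800 + 0) = -1/19 - 1*(-800) = -1/19 + 800 = 15199/19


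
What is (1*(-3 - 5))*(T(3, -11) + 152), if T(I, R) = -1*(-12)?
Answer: -1312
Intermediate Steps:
T(I, R) = 12
(1*(-3 - 5))*(T(3, -11) + 152) = (1*(-3 - 5))*(12 + 152) = (1*(-8))*164 = -8*164 = -1312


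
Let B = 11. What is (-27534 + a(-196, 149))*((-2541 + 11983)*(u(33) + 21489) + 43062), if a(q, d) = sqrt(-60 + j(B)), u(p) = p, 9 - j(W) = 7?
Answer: -5596389743724 + 203253786*I*sqrt(58) ≈ -5.5964e+12 + 1.5479e+9*I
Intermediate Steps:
j(W) = 2 (j(W) = 9 - 1*7 = 9 - 7 = 2)
a(q, d) = I*sqrt(58) (a(q, d) = sqrt(-60 + 2) = sqrt(-58) = I*sqrt(58))
(-27534 + a(-196, 149))*((-2541 + 11983)*(u(33) + 21489) + 43062) = (-27534 + I*sqrt(58))*((-2541 + 11983)*(33 + 21489) + 43062) = (-27534 + I*sqrt(58))*(9442*21522 + 43062) = (-27534 + I*sqrt(58))*(203210724 + 43062) = (-27534 + I*sqrt(58))*203253786 = -5596389743724 + 203253786*I*sqrt(58)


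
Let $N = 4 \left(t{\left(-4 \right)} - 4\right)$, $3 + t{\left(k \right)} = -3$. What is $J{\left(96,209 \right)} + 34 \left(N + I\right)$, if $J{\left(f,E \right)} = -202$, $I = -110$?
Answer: $-5302$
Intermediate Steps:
$t{\left(k \right)} = -6$ ($t{\left(k \right)} = -3 - 3 = -6$)
$N = -40$ ($N = 4 \left(-6 - 4\right) = 4 \left(-10\right) = -40$)
$J{\left(96,209 \right)} + 34 \left(N + I\right) = -202 + 34 \left(-40 - 110\right) = -202 + 34 \left(-150\right) = -202 - 5100 = -5302$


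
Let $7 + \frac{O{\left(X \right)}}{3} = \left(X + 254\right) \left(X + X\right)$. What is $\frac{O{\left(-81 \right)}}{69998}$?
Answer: $- \frac{84099}{69998} \approx -1.2014$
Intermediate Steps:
$O{\left(X \right)} = -21 + 6 X \left(254 + X\right)$ ($O{\left(X \right)} = -21 + 3 \left(X + 254\right) \left(X + X\right) = -21 + 3 \left(254 + X\right) 2 X = -21 + 3 \cdot 2 X \left(254 + X\right) = -21 + 6 X \left(254 + X\right)$)
$\frac{O{\left(-81 \right)}}{69998} = \frac{-21 + 6 \left(-81\right)^{2} + 1524 \left(-81\right)}{69998} = \left(-21 + 6 \cdot 6561 - 123444\right) \frac{1}{69998} = \left(-21 + 39366 - 123444\right) \frac{1}{69998} = \left(-84099\right) \frac{1}{69998} = - \frac{84099}{69998}$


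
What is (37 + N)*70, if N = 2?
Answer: 2730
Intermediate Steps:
(37 + N)*70 = (37 + 2)*70 = 39*70 = 2730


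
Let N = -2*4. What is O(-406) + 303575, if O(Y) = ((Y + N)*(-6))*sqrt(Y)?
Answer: 303575 + 2484*I*sqrt(406) ≈ 3.0358e+5 + 50051.0*I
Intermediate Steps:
N = -8
O(Y) = sqrt(Y)*(48 - 6*Y) (O(Y) = ((Y - 8)*(-6))*sqrt(Y) = ((-8 + Y)*(-6))*sqrt(Y) = (48 - 6*Y)*sqrt(Y) = sqrt(Y)*(48 - 6*Y))
O(-406) + 303575 = 6*sqrt(-406)*(8 - 1*(-406)) + 303575 = 6*(I*sqrt(406))*(8 + 406) + 303575 = 6*(I*sqrt(406))*414 + 303575 = 2484*I*sqrt(406) + 303575 = 303575 + 2484*I*sqrt(406)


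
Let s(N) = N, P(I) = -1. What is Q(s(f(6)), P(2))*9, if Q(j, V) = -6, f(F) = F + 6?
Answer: -54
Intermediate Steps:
f(F) = 6 + F
Q(s(f(6)), P(2))*9 = -6*9 = -54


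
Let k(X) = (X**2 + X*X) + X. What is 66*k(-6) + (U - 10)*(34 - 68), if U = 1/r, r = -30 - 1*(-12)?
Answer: 42281/9 ≈ 4697.9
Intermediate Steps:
r = -18 (r = -30 + 12 = -18)
U = -1/18 (U = 1/(-18) = -1/18 ≈ -0.055556)
k(X) = X + 2*X**2 (k(X) = (X**2 + X**2) + X = 2*X**2 + X = X + 2*X**2)
66*k(-6) + (U - 10)*(34 - 68) = 66*(-6*(1 + 2*(-6))) + (-1/18 - 10)*(34 - 68) = 66*(-6*(1 - 12)) - 181/18*(-34) = 66*(-6*(-11)) + 3077/9 = 66*66 + 3077/9 = 4356 + 3077/9 = 42281/9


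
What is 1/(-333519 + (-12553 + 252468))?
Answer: -1/93604 ≈ -1.0683e-5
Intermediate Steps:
1/(-333519 + (-12553 + 252468)) = 1/(-333519 + 239915) = 1/(-93604) = -1/93604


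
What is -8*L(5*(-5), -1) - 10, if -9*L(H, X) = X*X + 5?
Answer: -14/3 ≈ -4.6667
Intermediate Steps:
L(H, X) = -5/9 - X**2/9 (L(H, X) = -(X*X + 5)/9 = -(X**2 + 5)/9 = -(5 + X**2)/9 = -5/9 - X**2/9)
-8*L(5*(-5), -1) - 10 = -8*(-5/9 - 1/9*(-1)**2) - 10 = -8*(-5/9 - 1/9*1) - 10 = -8*(-5/9 - 1/9) - 10 = -8*(-2/3) - 10 = 16/3 - 10 = -14/3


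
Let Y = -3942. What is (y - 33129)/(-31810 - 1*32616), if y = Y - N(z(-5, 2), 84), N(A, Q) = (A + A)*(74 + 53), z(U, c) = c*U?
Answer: 34531/64426 ≈ 0.53598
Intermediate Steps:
z(U, c) = U*c
N(A, Q) = 254*A (N(A, Q) = (2*A)*127 = 254*A)
y = -1402 (y = -3942 - 254*(-5*2) = -3942 - 254*(-10) = -3942 - 1*(-2540) = -3942 + 2540 = -1402)
(y - 33129)/(-31810 - 1*32616) = (-1402 - 33129)/(-31810 - 1*32616) = -34531/(-31810 - 32616) = -34531/(-64426) = -34531*(-1/64426) = 34531/64426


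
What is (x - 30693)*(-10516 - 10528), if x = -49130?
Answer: 1679795212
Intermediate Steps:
(x - 30693)*(-10516 - 10528) = (-49130 - 30693)*(-10516 - 10528) = -79823*(-21044) = 1679795212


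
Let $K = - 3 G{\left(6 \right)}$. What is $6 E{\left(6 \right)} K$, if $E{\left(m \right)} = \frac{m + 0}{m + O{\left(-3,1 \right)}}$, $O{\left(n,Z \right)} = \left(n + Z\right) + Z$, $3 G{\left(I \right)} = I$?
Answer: $- \frac{216}{5} \approx -43.2$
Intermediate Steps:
$G{\left(I \right)} = \frac{I}{3}$
$K = -6$ ($K = - 3 \cdot \frac{1}{3} \cdot 6 = \left(-3\right) 2 = -6$)
$O{\left(n,Z \right)} = n + 2 Z$ ($O{\left(n,Z \right)} = \left(Z + n\right) + Z = n + 2 Z$)
$E{\left(m \right)} = \frac{m}{-1 + m}$ ($E{\left(m \right)} = \frac{m + 0}{m + \left(-3 + 2 \cdot 1\right)} = \frac{m}{m + \left(-3 + 2\right)} = \frac{m}{m - 1} = \frac{m}{-1 + m}$)
$6 E{\left(6 \right)} K = 6 \frac{6}{-1 + 6} \left(-6\right) = 6 \cdot \frac{6}{5} \left(-6\right) = \frac{36}{5} \left(-6\right) = - \frac{216}{5}$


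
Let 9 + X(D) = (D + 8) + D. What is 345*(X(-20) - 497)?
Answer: -185610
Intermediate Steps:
X(D) = -1 + 2*D (X(D) = -9 + ((D + 8) + D) = -9 + ((8 + D) + D) = -9 + (8 + 2*D) = -1 + 2*D)
345*(X(-20) - 497) = 345*((-1 + 2*(-20)) - 497) = 345*((-1 - 40) - 497) = 345*(-41 - 497) = 345*(-538) = -185610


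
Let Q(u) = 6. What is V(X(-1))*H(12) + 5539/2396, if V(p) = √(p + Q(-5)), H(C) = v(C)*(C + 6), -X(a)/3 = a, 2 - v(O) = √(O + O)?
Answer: 264307/2396 - 108*√6 ≈ -154.23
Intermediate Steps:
v(O) = 2 - √2*√O (v(O) = 2 - √(O + O) = 2 - √(2*O) = 2 - √2*√O)
X(a) = -3*a
H(C) = (2 - √2*√C)*(6 + C) (H(C) = (2 - √2*√C)*(C + 6) = (2 - √2*√C)*(6 + C))
V(p) = √(6 + p) (V(p) = √(p + 6) = √(6 + p))
V(X(-1))*H(12) + 5539/2396 = √(6 - 3*(-1))*(-(-2 + √2*√12)*(6 + 12)) + 5539/2396 = √(6 + 3)*(-1*(-2 + √2*(2*√3))*18) + 5539*(1/2396) = √9*(-1*(-2 + 2*√6)*18) + 5539/2396 = 3*(36 - 36*√6) + 5539/2396 = (108 - 108*√6) + 5539/2396 = 264307/2396 - 108*√6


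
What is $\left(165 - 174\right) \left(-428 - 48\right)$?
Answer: $4284$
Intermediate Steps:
$\left(165 - 174\right) \left(-428 - 48\right) = \left(165 - 174\right) \left(-476\right) = \left(-9\right) \left(-476\right) = 4284$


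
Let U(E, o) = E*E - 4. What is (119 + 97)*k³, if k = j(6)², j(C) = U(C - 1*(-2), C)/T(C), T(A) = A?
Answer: 216000000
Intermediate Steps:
U(E, o) = -4 + E² (U(E, o) = E² - 4 = -4 + E²)
j(C) = (-4 + (2 + C)²)/C (j(C) = (-4 + (C - 1*(-2))²)/C = (-4 + (C + 2)²)/C = (-4 + (2 + C)²)/C)
k = 100 (k = (4 + 6)² = 10² = 100)
(119 + 97)*k³ = (119 + 97)*100³ = 216*1000000 = 216000000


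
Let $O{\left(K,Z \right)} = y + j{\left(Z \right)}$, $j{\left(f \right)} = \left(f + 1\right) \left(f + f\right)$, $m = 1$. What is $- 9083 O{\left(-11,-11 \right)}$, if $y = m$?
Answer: $-2007343$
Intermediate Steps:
$j{\left(f \right)} = 2 f \left(1 + f\right)$ ($j{\left(f \right)} = \left(1 + f\right) 2 f = 2 f \left(1 + f\right)$)
$y = 1$
$O{\left(K,Z \right)} = 1 + 2 Z \left(1 + Z\right)$
$- 9083 O{\left(-11,-11 \right)} = - 9083 \left(1 + 2 \left(-11\right) \left(1 - 11\right)\right) = - 9083 \left(1 + 2 \left(-11\right) \left(-10\right)\right) = - 9083 \left(1 + 220\right) = \left(-9083\right) 221 = -2007343$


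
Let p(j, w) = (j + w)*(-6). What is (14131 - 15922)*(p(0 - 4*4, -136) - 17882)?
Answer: 30393270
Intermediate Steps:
p(j, w) = -6*j - 6*w
(14131 - 15922)*(p(0 - 4*4, -136) - 17882) = (14131 - 15922)*((-6*(0 - 4*4) - 6*(-136)) - 17882) = -1791*((-6*(0 - 16) + 816) - 17882) = -1791*((-6*(-16) + 816) - 17882) = -1791*((96 + 816) - 17882) = -1791*(912 - 17882) = -1791*(-16970) = 30393270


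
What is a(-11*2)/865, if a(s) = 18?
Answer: 18/865 ≈ 0.020809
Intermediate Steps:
a(-11*2)/865 = 18/865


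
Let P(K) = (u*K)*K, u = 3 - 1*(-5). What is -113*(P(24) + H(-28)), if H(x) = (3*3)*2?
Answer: -522738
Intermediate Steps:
u = 8 (u = 3 + 5 = 8)
P(K) = 8*K² (P(K) = (8*K)*K = 8*K²)
H(x) = 18 (H(x) = 9*2 = 18)
-113*(P(24) + H(-28)) = -113*(8*24² + 18) = -113*(8*576 + 18) = -113*(4608 + 18) = -113*4626 = -522738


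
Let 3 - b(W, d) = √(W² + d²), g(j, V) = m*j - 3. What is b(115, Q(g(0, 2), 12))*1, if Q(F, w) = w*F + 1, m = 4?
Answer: 3 - 85*√2 ≈ -117.21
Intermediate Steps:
g(j, V) = -3 + 4*j (g(j, V) = 4*j - 3 = -3 + 4*j)
Q(F, w) = 1 + F*w (Q(F, w) = F*w + 1 = 1 + F*w)
b(W, d) = 3 - √(W² + d²)
b(115, Q(g(0, 2), 12))*1 = (3 - √(115² + (1 + (-3 + 4*0)*12)²))*1 = (3 - √(13225 + (1 + (-3 + 0)*12)²))*1 = (3 - √(13225 + (1 - 3*12)²))*1 = (3 - √(13225 + (1 - 36)²))*1 = (3 - √(13225 + (-35)²))*1 = (3 - √(13225 + 1225))*1 = (3 - √14450)*1 = (3 - 85*√2)*1 = 3 - 85*√2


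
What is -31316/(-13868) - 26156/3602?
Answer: -31241397/6244067 ≈ -5.0034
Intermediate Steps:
-31316/(-13868) - 26156/3602 = -31316*(-1/13868) - 26156*1/3602 = 7829/3467 - 13078/1801 = -31241397/6244067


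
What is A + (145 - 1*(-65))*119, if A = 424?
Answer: 25414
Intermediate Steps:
A + (145 - 1*(-65))*119 = 424 + (145 - 1*(-65))*119 = 424 + (145 + 65)*119 = 424 + 210*119 = 424 + 24990 = 25414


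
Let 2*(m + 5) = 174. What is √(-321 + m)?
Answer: I*√239 ≈ 15.46*I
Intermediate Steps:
m = 82 (m = -5 + (½)*174 = -5 + 87 = 82)
√(-321 + m) = √(-321 + 82) = √(-239) = I*√239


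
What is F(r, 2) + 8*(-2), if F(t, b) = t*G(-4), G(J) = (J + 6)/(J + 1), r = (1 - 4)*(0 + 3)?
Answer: -10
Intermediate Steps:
r = -9 (r = -3*3 = -9)
G(J) = (6 + J)/(1 + J)
F(t, b) = -2*t/3 (F(t, b) = t*((6 - 4)/(1 - 4)) = t*(2/(-3)) = t*(-⅓*2) = t*(-⅔) = -2*t/3)
F(r, 2) + 8*(-2) = -⅔*(-9) + 8*(-2) = 6 - 16 = -10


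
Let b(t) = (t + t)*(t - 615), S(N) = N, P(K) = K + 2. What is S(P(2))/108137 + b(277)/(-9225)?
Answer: 20248906424/997563825 ≈ 20.298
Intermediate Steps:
P(K) = 2 + K
b(t) = 2*t*(-615 + t) (b(t) = (2*t)*(-615 + t) = 2*t*(-615 + t))
S(P(2))/108137 + b(277)/(-9225) = (2 + 2)/108137 + (2*277*(-615 + 277))/(-9225) = 4*(1/108137) + (2*277*(-338))*(-1/9225) = 4/108137 - 187252*(-1/9225) = 4/108137 + 187252/9225 = 20248906424/997563825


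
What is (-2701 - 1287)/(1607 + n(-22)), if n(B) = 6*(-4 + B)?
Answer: -3988/1451 ≈ -2.7485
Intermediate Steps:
n(B) = -24 + 6*B
(-2701 - 1287)/(1607 + n(-22)) = (-2701 - 1287)/(1607 + (-24 + 6*(-22))) = -3988/(1607 + (-24 - 132)) = -3988/(1607 - 156) = -3988/1451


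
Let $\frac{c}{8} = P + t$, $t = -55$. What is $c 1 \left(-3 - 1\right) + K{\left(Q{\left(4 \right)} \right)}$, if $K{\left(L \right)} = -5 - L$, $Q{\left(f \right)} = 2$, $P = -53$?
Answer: $3449$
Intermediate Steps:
$c = -864$ ($c = 8 \left(-53 - 55\right) = 8 \left(-108\right) = -864$)
$c 1 \left(-3 - 1\right) + K{\left(Q{\left(4 \right)} \right)} = - 864 \cdot 1 \left(-3 - 1\right) - 7 = - 864 \cdot 1 \left(-4\right) - 7 = \left(-864\right) \left(-4\right) - 7 = 3456 - 7 = 3449$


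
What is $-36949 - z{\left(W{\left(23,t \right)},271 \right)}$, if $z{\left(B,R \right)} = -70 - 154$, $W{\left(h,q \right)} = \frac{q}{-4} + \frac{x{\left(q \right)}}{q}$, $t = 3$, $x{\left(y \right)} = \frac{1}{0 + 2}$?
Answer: $-36725$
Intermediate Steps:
$x{\left(y \right)} = \frac{1}{2}$
$W{\left(h,q \right)} = \frac{1}{2 q} - \frac{q}{4}$ ($W{\left(h,q \right)} = \frac{q}{-4} + \frac{1}{2 q} = q \left(- \frac{1}{4}\right) + \frac{1}{2 q} = - \frac{q}{4} + \frac{1}{2 q} = \frac{1}{2 q} - \frac{q}{4}$)
$z{\left(B,R \right)} = -224$
$-36949 - z{\left(W{\left(23,t \right)},271 \right)} = -36949 - -224 = -36949 + 224 = -36725$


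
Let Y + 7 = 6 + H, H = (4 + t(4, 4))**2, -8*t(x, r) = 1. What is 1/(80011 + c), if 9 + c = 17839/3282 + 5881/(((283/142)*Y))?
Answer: 277712994/22277574930283 ≈ 1.2466e-5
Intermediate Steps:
t(x, r) = -1/8 (t(x, r) = -1/8*1 = -1/8)
H = 961/64 (H = (4 - 1/8)**2 = (31/8)**2 = 961/64 ≈ 15.016)
Y = 897/64 (Y = -7 + (6 + 961/64) = -7 + 1345/64 = 897/64 ≈ 14.016)
c = 57480567349/277712994 (c = -9 + (17839/3282 + 5881/(((283/142)*(897/64)))) = -9 + (17839/3282 + 5881/(253851/9088)) = -9 + (17839/3282 + 5881*(9088/253851)) = -9 + (17839/3282 + 53446528/253851) = -9 + 59979984295/277712994 = 57480567349/277712994 ≈ 206.98)
1/(80011 + c) = 1/(80011 + 57480567349/277712994) = 1/(22277574930283/277712994) = 277712994/22277574930283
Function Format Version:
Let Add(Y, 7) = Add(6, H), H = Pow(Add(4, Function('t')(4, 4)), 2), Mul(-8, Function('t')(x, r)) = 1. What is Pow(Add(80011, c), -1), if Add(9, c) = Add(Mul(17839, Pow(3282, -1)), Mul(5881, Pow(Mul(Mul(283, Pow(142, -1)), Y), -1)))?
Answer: Rational(277712994, 22277574930283) ≈ 1.2466e-5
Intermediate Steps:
Function('t')(x, r) = Rational(-1, 8) (Function('t')(x, r) = Mul(Rational(-1, 8), 1) = Rational(-1, 8))
H = Rational(961, 64) (H = Pow(Add(4, Rational(-1, 8)), 2) = Pow(Rational(31, 8), 2) = Rational(961, 64) ≈ 15.016)
Y = Rational(897, 64) (Y = Add(-7, Add(6, Rational(961, 64))) = Add(-7, Rational(1345, 64)) = Rational(897, 64) ≈ 14.016)
c = Rational(57480567349, 277712994) (c = Add(-9, Add(Mul(17839, Pow(3282, -1)), Mul(5881, Pow(Mul(Mul(283, Pow(142, -1)), Rational(897, 64)), -1)))) = Add(-9, Add(Mul(17839, Rational(1, 3282)), Mul(5881, Pow(Mul(Mul(283, Rational(1, 142)), Rational(897, 64)), -1)))) = Add(-9, Add(Rational(17839, 3282), Mul(5881, Pow(Mul(Rational(283, 142), Rational(897, 64)), -1)))) = Add(-9, Add(Rational(17839, 3282), Mul(5881, Pow(Rational(253851, 9088), -1)))) = Add(-9, Add(Rational(17839, 3282), Mul(5881, Rational(9088, 253851)))) = Add(-9, Add(Rational(17839, 3282), Rational(53446528, 253851))) = Add(-9, Rational(59979984295, 277712994)) = Rational(57480567349, 277712994) ≈ 206.98)
Pow(Add(80011, c), -1) = Pow(Add(80011, Rational(57480567349, 277712994)), -1) = Pow(Rational(22277574930283, 277712994), -1) = Rational(277712994, 22277574930283)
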